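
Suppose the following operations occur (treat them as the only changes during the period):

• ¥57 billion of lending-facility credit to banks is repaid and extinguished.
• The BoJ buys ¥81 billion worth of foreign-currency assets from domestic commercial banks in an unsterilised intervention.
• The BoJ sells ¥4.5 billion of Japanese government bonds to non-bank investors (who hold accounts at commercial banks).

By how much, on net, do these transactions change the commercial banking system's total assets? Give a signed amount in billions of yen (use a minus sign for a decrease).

Discount-window repayment ¥57 billion: bank balance sheets shrink → −¥57B.
FX purchase ¥81 billion: just an asset swap on bank balance sheets → 0.
Asset sale (to non-banks) ¥4.5 billion: bank balance sheets shrink → −¥4.5B.
Net: −57 + 0 − 4.5 = -¥61.5 billion.

-¥61.5 billion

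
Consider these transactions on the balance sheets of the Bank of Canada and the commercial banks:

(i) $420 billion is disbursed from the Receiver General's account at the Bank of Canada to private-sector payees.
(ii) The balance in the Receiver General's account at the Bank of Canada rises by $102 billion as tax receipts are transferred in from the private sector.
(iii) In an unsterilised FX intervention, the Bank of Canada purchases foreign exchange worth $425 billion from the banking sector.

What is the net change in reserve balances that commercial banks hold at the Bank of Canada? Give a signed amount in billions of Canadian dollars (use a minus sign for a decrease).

Bank of Canada balance sheet:
  Assets:      Foreign assets +$425B
  Liabilities: Bank reserves +$743B, Government deposits −$318B
So the change in reserve balances that commercial banks hold at the Bank of Canada is +$743 billion.

+$743 billion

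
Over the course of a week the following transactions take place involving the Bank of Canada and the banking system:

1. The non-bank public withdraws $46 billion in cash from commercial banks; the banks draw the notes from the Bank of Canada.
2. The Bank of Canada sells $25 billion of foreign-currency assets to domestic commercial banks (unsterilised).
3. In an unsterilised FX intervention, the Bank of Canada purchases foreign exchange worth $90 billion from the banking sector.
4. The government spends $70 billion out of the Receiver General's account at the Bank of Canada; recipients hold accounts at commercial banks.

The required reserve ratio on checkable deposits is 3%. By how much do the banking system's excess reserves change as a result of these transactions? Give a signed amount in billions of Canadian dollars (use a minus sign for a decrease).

Currency withdrawal $46 billion: reserves −$46B, deposits −$46B.
FX sale $25 billion: reserves −$25B, deposits 0.
FX purchase $90 billion: reserves +$90B, deposits 0.
Government spending $70 billion: reserves +$70B, deposits +$70B.
Totals: Δreserves = +$89B, Δdeposits = +$24B.
Δrequired reserves = 3% × +$24B = +$0.72B.
Δexcess reserves = Δreserves − Δrequired = +$89B − (+$0.72B) = +$88.28 billion.

+$88.28 billion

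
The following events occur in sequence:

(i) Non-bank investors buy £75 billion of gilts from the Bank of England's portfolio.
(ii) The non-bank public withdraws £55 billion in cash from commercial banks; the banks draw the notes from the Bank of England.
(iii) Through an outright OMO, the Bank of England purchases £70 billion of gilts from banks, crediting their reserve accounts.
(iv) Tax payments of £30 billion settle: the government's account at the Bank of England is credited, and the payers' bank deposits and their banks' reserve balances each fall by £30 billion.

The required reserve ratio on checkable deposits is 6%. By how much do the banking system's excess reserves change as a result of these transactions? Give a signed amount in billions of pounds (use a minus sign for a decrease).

Asset sale (to non-banks) £75 billion: reserves −£75B, deposits −£75B.
Currency withdrawal £55 billion: reserves −£55B, deposits −£55B.
OMO purchase (from banks) £70 billion: reserves +£70B, deposits 0.
Government account inflow £30 billion: reserves −£30B, deposits −£30B.
Totals: Δreserves = −£90B, Δdeposits = −£160B.
Δrequired reserves = 6% × −£160B = −£9.6B.
Δexcess reserves = Δreserves − Δrequired = −£90B − (−£9.6B) = -£80.4 billion.

-£80.4 billion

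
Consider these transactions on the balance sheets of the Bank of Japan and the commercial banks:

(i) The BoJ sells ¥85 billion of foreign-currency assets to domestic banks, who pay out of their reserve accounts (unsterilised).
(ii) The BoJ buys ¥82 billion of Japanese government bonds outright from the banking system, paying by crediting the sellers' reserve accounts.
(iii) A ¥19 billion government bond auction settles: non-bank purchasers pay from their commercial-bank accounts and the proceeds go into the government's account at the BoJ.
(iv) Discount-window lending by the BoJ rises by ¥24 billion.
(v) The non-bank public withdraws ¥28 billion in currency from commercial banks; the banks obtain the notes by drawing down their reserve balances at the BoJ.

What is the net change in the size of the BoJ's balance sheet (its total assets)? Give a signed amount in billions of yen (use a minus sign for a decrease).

+¥21 billion

BoJ balance sheet:
  Assets:      Securities +¥82B, Loans to banks +¥24B, Foreign assets −¥85B
  Liabilities: Bank reserves −¥26B, Currency in circulation +¥28B, Government deposits +¥19B
Commercial banking system:
  Assets:      Reserves at CB −¥26B, Securities −¥82B, Foreign assets +¥85B
  Liabilities: Checkable deposits −¥47B, Borrowings from CB +¥24B
Change in total BoJ assets = +¥21 billion.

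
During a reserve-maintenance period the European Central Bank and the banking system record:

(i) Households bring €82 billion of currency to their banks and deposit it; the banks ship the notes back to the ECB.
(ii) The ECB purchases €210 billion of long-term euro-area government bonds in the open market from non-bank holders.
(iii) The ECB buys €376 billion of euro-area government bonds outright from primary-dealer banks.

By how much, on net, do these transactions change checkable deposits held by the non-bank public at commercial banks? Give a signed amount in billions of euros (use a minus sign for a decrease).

+€292 billion

ECB balance sheet:
  Assets:      Securities +€586B
  Liabilities: Bank reserves +€668B, Currency in circulation −€82B
Commercial banking system:
  Assets:      Reserves at CB +€668B, Securities −€376B
  Liabilities: Checkable deposits +€292B
So the change in checkable deposits held by the non-bank public at commercial banks is +€292 billion.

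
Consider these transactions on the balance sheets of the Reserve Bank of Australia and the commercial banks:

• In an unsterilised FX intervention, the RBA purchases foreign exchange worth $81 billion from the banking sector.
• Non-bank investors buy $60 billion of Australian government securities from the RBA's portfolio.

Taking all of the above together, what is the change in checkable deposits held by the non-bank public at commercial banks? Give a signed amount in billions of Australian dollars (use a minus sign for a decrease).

-$60 billion

FX purchase $81 billion: the counterparty is a bank, so public deposits are unchanged → 0.
Asset sale (to non-banks) $60 billion: non-bank counterparties' bank balances fall → −$60B.
Net: 0 − 60 = -$60 billion.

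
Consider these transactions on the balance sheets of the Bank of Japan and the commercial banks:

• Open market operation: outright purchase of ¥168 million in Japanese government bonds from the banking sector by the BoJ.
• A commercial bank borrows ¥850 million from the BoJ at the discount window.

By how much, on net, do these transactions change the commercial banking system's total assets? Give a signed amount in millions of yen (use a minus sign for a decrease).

OMO purchase (from banks) ¥168 million: just an asset swap on bank balance sheets → 0.
Discount-window loan ¥850 million: bank balance sheets expand → +¥850M.
Net: 0 + 850 = +¥850 million.

+¥850 million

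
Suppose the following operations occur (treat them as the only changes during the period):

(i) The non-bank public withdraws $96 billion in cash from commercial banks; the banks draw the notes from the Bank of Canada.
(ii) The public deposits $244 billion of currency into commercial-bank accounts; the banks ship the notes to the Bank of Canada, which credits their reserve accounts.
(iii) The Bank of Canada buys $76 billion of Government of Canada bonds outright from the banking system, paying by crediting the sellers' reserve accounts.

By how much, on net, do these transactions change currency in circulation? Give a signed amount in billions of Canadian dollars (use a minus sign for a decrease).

Currency withdrawal $96 billion: notes leave the central bank → +$96B.
Currency deposit $244 billion: notes return to the central bank → −$244B.
OMO purchase (from banks) $76 billion: no currency enters or leaves circulation → 0.
Net: 96 − 244 + 0 = -$148 billion.

-$148 billion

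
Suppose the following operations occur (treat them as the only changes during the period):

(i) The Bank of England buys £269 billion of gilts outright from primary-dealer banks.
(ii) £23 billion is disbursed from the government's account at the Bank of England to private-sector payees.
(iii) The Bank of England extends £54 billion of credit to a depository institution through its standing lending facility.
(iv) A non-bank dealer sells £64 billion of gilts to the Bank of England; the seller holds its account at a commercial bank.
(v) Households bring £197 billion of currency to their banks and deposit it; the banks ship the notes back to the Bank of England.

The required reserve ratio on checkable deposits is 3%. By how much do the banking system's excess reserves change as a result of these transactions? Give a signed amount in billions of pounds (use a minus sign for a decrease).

+£598.48 billion

OMO purchase (from banks) £269 billion: reserves +£269B, deposits 0.
Government spending £23 billion: reserves +£23B, deposits +£23B.
Discount-window loan £54 billion: reserves +£54B, deposits 0.
Asset purchase (from non-banks) £64 billion: reserves +£64B, deposits +£64B.
Currency deposit £197 billion: reserves +£197B, deposits +£197B.
Totals: Δreserves = +£607B, Δdeposits = +£284B.
Δrequired reserves = 3% × +£284B = +£8.52B.
Δexcess reserves = Δreserves − Δrequired = +£607B − (+£8.52B) = +£598.48 billion.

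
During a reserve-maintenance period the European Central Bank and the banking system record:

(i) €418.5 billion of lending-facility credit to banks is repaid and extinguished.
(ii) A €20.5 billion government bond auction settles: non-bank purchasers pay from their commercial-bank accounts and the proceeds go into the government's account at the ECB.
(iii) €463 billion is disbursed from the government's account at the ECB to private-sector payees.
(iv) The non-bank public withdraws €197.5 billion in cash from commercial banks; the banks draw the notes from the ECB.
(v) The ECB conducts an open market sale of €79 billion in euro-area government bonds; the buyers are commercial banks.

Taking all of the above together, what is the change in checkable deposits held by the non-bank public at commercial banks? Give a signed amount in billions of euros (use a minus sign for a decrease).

Discount-window repayment €418.5 billion: the counterparty is a bank, so public deposits are unchanged → 0.
Government account inflow €20.5 billion: non-bank counterparties' bank balances fall → −€20.5B.
Government spending €463 billion: non-bank counterparties' bank balances rise → +€463B.
Currency withdrawal €197.5 billion: non-bank counterparties' bank balances fall → −€197.5B.
OMO sale (to banks) €79 billion: the counterparty is a bank, so public deposits are unchanged → 0.
Net: 0 − 20.5 + 463 − 197.5 + 0 = +€245 billion.

+€245 billion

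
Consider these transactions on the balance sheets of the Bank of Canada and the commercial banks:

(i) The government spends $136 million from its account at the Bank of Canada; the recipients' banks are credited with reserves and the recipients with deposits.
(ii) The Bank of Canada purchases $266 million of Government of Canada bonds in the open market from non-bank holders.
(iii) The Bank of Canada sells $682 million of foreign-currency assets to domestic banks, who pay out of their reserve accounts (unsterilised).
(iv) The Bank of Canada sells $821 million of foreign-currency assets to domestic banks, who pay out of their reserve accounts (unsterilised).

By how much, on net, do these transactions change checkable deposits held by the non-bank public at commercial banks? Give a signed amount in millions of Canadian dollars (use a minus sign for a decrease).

+$402 million

Government spending $136 million: non-bank counterparties' bank balances rise → +$136M.
Asset purchase (from non-banks) $266 million: non-bank counterparties' bank balances rise → +$266M.
FX sale $682 million: the counterparty is a bank, so public deposits are unchanged → 0.
FX sale $821 million: the counterparty is a bank, so public deposits are unchanged → 0.
Net: 136 + 266 + 0 + 0 = +$402 million.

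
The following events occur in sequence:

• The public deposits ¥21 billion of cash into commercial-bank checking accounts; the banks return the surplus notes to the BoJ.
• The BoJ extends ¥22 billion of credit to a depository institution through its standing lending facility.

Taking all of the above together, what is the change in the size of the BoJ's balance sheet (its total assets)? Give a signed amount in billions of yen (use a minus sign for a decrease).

+¥22 billion

Currency deposit ¥21 billion: only the composition of liabilities changes → 0.
Discount-window loan ¥22 billion: a BoJ asset is acquired → +¥22B.
Net: 0 + 22 = +¥22 billion.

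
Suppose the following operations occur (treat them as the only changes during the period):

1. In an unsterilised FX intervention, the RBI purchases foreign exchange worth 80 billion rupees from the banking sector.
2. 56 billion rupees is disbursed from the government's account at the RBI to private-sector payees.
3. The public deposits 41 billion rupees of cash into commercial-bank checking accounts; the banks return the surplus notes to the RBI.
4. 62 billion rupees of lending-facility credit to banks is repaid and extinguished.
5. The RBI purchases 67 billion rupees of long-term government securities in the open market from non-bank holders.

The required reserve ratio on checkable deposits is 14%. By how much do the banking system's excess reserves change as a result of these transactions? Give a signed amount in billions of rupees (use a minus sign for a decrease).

FX purchase 80 billion rupees: reserves +80B, deposits 0.
Government spending 56 billion rupees: reserves +56B, deposits +56B.
Currency deposit 41 billion rupees: reserves +41B, deposits +41B.
Discount-window repayment 62 billion rupees: reserves −62B, deposits 0.
Asset purchase (from non-banks) 67 billion rupees: reserves +67B, deposits +67B.
Totals: Δreserves = +182B, Δdeposits = +164B.
Δrequired reserves = 14% × +164B = +22.96B.
Δexcess reserves = Δreserves − Δrequired = +182B − (+22.96B) = +159.04 billion.

+159.04 billion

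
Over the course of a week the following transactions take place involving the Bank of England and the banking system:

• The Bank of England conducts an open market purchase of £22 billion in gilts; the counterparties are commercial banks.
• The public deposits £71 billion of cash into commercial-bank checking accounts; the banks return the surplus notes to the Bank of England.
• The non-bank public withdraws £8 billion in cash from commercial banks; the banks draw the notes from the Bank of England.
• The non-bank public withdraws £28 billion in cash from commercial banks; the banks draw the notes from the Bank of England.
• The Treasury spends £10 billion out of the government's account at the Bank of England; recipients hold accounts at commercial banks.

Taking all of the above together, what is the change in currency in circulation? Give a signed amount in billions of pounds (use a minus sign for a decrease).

OMO purchase (from banks) £22 billion: no currency enters or leaves circulation → 0.
Currency deposit £71 billion: notes return to the central bank → −£71B.
Currency withdrawal £8 billion: notes leave the central bank → +£8B.
Currency withdrawal £28 billion: notes leave the central bank → +£28B.
Government spending £10 billion: no currency enters or leaves circulation → 0.
Net: 0 − 71 + 8 + 28 + 0 = -£35 billion.

-£35 billion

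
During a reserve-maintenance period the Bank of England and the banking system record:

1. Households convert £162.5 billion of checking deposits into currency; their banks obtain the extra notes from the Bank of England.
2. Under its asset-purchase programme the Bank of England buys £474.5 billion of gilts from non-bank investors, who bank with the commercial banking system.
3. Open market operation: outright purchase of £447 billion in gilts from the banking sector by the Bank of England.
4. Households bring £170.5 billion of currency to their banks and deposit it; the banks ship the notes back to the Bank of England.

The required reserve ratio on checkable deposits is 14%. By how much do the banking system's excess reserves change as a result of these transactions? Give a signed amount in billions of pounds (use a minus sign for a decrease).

+£861.95 billion

Currency withdrawal £162.5 billion: reserves −£162.5B, deposits −£162.5B.
Asset purchase (from non-banks) £474.5 billion: reserves +£474.5B, deposits +£474.5B.
OMO purchase (from banks) £447 billion: reserves +£447B, deposits 0.
Currency deposit £170.5 billion: reserves +£170.5B, deposits +£170.5B.
Totals: Δreserves = +£929.5B, Δdeposits = +£482.5B.
Δrequired reserves = 14% × +£482.5B = +£67.55B.
Δexcess reserves = Δreserves − Δrequired = +£929.5B − (+£67.55B) = +£861.95 billion.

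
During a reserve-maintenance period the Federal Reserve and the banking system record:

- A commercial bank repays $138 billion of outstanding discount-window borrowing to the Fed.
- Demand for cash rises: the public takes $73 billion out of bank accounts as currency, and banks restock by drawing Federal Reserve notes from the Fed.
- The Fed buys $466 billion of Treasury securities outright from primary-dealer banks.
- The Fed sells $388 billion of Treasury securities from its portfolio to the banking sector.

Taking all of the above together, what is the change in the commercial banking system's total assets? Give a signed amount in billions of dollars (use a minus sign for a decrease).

Discount-window repayment $138 billion: bank balance sheets shrink → −$138B.
Currency withdrawal $73 billion: bank balance sheets shrink → −$73B.
OMO purchase (from banks) $466 billion: just an asset swap on bank balance sheets → 0.
OMO sale (to banks) $388 billion: just an asset swap on bank balance sheets → 0.
Net: −138 − 73 + 0 + 0 = -$211 billion.

-$211 billion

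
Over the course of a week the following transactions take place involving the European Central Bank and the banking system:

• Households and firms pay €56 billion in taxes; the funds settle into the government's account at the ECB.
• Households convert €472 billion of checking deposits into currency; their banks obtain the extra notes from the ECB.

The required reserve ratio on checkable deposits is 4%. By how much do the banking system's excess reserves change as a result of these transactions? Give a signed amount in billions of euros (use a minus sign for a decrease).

Government account inflow €56 billion: reserves −€56B, deposits −€56B.
Currency withdrawal €472 billion: reserves −€472B, deposits −€472B.
Totals: Δreserves = −€528B, Δdeposits = −€528B.
Δrequired reserves = 4% × −€528B = −€21.12B.
Δexcess reserves = Δreserves − Δrequired = −€528B − (−€21.12B) = -€506.88 billion.

-€506.88 billion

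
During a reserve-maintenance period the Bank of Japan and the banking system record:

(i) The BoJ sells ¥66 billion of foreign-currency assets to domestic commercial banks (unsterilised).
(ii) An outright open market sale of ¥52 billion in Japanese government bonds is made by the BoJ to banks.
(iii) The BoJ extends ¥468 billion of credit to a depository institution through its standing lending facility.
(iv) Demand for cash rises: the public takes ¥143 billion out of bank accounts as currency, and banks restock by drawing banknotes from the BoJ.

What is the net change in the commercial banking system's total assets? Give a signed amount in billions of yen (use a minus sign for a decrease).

BoJ balance sheet:
  Assets:      Securities −¥52B, Loans to banks +¥468B, Foreign assets −¥66B
  Liabilities: Bank reserves +¥207B, Currency in circulation +¥143B
Commercial banking system:
  Assets:      Reserves at CB +¥207B, Securities +¥52B, Foreign assets +¥66B
  Liabilities: Checkable deposits −¥143B, Borrowings from CB +¥468B
Change in total bank assets = +¥325 billion.

+¥325 billion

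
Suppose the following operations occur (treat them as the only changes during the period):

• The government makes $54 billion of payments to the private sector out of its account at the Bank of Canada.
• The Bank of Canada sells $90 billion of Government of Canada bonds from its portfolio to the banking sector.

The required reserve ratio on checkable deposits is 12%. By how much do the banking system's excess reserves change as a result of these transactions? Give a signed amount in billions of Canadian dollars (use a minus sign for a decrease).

Government spending $54 billion: reserves +$54B, deposits +$54B.
OMO sale (to banks) $90 billion: reserves −$90B, deposits 0.
Totals: Δreserves = −$36B, Δdeposits = +$54B.
Δrequired reserves = 12% × +$54B = +$6.48B.
Δexcess reserves = Δreserves − Δrequired = −$36B − (+$6.48B) = -$42.48 billion.

-$42.48 billion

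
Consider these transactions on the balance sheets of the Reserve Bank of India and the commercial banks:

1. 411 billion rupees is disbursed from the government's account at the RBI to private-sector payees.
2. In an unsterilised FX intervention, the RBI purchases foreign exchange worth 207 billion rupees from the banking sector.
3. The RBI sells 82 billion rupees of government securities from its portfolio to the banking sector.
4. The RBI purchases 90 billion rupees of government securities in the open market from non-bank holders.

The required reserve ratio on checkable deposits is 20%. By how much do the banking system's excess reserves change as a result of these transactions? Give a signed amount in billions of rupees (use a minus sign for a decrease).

Government spending 411 billion rupees: reserves +411B, deposits +411B.
FX purchase 207 billion rupees: reserves +207B, deposits 0.
OMO sale (to banks) 82 billion rupees: reserves −82B, deposits 0.
Asset purchase (from non-banks) 90 billion rupees: reserves +90B, deposits +90B.
Totals: Δreserves = +626B, Δdeposits = +501B.
Δrequired reserves = 20% × +501B = +100.2B.
Δexcess reserves = Δreserves − Δrequired = +626B − (+100.2B) = +525.8 billion.

+525.8 billion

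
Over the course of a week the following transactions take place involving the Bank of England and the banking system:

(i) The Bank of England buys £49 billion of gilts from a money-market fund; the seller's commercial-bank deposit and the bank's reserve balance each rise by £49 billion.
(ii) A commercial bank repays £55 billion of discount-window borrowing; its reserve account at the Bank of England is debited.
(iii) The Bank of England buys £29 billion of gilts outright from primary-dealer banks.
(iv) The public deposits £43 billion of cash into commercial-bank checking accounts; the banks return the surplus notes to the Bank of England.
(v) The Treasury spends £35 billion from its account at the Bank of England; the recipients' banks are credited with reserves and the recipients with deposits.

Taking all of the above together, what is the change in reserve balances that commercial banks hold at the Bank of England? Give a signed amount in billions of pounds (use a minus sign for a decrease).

Bank of England balance sheet:
  Assets:      Securities +£78B, Loans to banks −£55B
  Liabilities: Bank reserves +£101B, Currency in circulation −£43B, Government deposits −£35B
So the change in reserve balances that commercial banks hold at the Bank of England is +£101 billion.

+£101 billion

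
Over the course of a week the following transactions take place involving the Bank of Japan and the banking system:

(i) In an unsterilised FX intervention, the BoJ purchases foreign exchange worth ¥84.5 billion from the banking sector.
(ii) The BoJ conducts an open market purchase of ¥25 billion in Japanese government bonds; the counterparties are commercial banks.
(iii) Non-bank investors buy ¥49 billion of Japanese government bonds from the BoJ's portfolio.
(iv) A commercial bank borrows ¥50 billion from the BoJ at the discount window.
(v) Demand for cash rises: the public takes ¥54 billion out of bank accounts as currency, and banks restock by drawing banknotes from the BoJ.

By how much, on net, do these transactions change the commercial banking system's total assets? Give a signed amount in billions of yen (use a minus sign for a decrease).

FX purchase ¥84.5 billion: just an asset swap on bank balance sheets → 0.
OMO purchase (from banks) ¥25 billion: just an asset swap on bank balance sheets → 0.
Asset sale (to non-banks) ¥49 billion: bank balance sheets shrink → −¥49B.
Discount-window loan ¥50 billion: bank balance sheets expand → +¥50B.
Currency withdrawal ¥54 billion: bank balance sheets shrink → −¥54B.
Net: 0 + 0 − 49 + 50 − 54 = -¥53 billion.

-¥53 billion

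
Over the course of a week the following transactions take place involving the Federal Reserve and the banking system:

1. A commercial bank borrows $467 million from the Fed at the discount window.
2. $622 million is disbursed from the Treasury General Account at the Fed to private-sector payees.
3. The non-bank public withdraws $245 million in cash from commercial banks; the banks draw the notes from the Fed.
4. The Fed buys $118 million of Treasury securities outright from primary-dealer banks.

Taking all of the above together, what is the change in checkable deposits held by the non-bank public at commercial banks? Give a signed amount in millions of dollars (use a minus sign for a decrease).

+$377 million

Fed balance sheet:
  Assets:      Securities +$118M, Loans to banks +$467M
  Liabilities: Bank reserves +$962M, Currency in circulation +$245M, Government deposits −$622M
Commercial banking system:
  Assets:      Reserves at CB +$962M, Securities −$118M
  Liabilities: Checkable deposits +$377M, Borrowings from CB +$467M
So the change in checkable deposits held by the non-bank public at commercial banks is +$377 million.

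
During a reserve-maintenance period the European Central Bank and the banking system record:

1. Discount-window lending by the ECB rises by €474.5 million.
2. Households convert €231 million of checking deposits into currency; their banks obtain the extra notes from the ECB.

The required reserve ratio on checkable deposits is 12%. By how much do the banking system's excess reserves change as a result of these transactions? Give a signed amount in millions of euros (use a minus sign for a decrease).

+€271.22 million

Discount-window loan €474.5 million: reserves +€474.5M, deposits 0.
Currency withdrawal €231 million: reserves −€231M, deposits −€231M.
Totals: Δreserves = +€243.5M, Δdeposits = −€231M.
Δrequired reserves = 12% × −€231M = −€27.72M.
Δexcess reserves = Δreserves − Δrequired = +€243.5M − (−€27.72M) = +€271.22 million.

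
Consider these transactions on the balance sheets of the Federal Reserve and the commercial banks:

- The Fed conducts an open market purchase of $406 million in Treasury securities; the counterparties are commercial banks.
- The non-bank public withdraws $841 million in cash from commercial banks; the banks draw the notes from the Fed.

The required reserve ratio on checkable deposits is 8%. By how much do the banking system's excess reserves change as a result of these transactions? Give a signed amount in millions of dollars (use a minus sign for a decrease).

OMO purchase (from banks) $406 million: reserves +$406M, deposits 0.
Currency withdrawal $841 million: reserves −$841M, deposits −$841M.
Totals: Δreserves = −$435M, Δdeposits = −$841M.
Δrequired reserves = 8% × −$841M = −$67.28M.
Δexcess reserves = Δreserves − Δrequired = −$435M − (−$67.28M) = -$367.72 million.

-$367.72 million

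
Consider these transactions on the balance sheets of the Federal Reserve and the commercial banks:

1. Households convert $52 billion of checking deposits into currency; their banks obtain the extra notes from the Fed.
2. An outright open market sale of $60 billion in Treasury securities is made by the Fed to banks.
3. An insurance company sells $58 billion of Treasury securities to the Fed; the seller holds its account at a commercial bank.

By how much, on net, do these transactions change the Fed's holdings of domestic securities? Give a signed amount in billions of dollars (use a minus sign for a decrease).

Fed balance sheet:
  Assets:      Securities −$2B
  Liabilities: Bank reserves −$54B, Currency in circulation +$52B
Commercial banking system:
  Assets:      Reserves at CB −$54B, Securities +$60B
  Liabilities: Checkable deposits +$6B
So the change in the Fed's holdings of domestic securities is -$2 billion.

-$2 billion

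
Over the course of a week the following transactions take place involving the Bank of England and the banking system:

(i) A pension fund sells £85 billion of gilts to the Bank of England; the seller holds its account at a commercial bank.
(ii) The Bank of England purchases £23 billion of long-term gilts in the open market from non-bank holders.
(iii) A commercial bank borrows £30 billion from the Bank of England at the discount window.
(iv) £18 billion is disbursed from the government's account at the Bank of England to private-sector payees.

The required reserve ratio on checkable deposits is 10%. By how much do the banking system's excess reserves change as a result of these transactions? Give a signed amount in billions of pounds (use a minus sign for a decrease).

+£143.4 billion

Asset purchase (from non-banks) £85 billion: reserves +£85B, deposits +£85B.
Asset purchase (from non-banks) £23 billion: reserves +£23B, deposits +£23B.
Discount-window loan £30 billion: reserves +£30B, deposits 0.
Government spending £18 billion: reserves +£18B, deposits +£18B.
Totals: Δreserves = +£156B, Δdeposits = +£126B.
Δrequired reserves = 10% × +£126B = +£12.6B.
Δexcess reserves = Δreserves − Δrequired = +£156B − (+£12.6B) = +£143.4 billion.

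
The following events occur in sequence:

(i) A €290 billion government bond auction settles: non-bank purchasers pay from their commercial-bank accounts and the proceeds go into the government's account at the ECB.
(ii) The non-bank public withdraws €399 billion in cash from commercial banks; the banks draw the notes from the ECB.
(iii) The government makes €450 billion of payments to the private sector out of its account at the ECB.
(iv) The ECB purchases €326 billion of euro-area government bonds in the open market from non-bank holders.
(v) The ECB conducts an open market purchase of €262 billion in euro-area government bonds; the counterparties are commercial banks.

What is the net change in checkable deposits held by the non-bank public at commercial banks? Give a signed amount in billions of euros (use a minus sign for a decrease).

ECB balance sheet:
  Assets:      Securities +€588B
  Liabilities: Bank reserves +€349B, Currency in circulation +€399B, Government deposits −€160B
Commercial banking system:
  Assets:      Reserves at CB +€349B, Securities −€262B
  Liabilities: Checkable deposits +€87B
So the change in checkable deposits held by the non-bank public at commercial banks is +€87 billion.

+€87 billion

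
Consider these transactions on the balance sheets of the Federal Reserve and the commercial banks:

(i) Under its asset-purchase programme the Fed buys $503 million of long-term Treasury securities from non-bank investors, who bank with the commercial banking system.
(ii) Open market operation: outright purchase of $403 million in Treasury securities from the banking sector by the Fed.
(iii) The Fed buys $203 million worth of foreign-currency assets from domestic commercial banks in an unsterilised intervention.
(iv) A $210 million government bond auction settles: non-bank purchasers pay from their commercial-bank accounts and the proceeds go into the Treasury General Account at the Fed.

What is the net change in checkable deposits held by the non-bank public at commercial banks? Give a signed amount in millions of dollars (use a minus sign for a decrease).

+$293 million

Fed balance sheet:
  Assets:      Securities +$906M, Foreign assets +$203M
  Liabilities: Bank reserves +$899M, Government deposits +$210M
Commercial banking system:
  Assets:      Reserves at CB +$899M, Securities −$403M, Foreign assets −$203M
  Liabilities: Checkable deposits +$293M
So the change in checkable deposits held by the non-bank public at commercial banks is +$293 million.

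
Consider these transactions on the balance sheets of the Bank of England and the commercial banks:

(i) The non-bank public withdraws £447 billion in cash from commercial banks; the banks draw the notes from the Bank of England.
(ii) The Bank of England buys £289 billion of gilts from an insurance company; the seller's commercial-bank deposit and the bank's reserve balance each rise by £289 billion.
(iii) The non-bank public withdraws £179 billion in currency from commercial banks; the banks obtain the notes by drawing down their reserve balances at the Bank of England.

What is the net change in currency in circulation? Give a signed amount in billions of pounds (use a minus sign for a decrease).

Bank of England balance sheet:
  Assets:      Securities +£289B
  Liabilities: Bank reserves −£337B, Currency in circulation +£626B
Commercial banking system:
  Assets:      Reserves at CB −£337B
  Liabilities: Checkable deposits −£337B
So the change in currency in circulation is +£626 billion.

+£626 billion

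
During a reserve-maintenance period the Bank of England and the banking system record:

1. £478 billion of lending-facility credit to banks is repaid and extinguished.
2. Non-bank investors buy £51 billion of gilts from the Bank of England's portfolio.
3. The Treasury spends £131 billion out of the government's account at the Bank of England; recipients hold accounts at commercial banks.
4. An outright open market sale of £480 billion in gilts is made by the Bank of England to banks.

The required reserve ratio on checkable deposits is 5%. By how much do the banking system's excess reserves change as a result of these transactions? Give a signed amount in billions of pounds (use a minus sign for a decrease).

-£882 billion

Discount-window repayment £478 billion: reserves −£478B, deposits 0.
Asset sale (to non-banks) £51 billion: reserves −£51B, deposits −£51B.
Government spending £131 billion: reserves +£131B, deposits +£131B.
OMO sale (to banks) £480 billion: reserves −£480B, deposits 0.
Totals: Δreserves = −£878B, Δdeposits = +£80B.
Δrequired reserves = 5% × +£80B = +£4B.
Δexcess reserves = Δreserves − Δrequired = −£878B − (+£4B) = -£882 billion.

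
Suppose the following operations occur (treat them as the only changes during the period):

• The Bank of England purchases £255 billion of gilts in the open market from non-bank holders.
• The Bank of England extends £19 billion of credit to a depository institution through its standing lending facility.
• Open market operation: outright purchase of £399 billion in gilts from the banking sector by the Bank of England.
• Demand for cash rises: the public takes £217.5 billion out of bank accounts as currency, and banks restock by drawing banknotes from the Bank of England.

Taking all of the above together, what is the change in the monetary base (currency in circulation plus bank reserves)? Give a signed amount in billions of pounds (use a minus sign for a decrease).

+£673 billion

Bank of England balance sheet:
  Assets:      Securities +£654B, Loans to banks +£19B
  Liabilities: Bank reserves +£455.5B, Currency in circulation +£217.5B
Monetary base = currency + reserves: +£217.5B + (+£455.5B) = +£673 billion.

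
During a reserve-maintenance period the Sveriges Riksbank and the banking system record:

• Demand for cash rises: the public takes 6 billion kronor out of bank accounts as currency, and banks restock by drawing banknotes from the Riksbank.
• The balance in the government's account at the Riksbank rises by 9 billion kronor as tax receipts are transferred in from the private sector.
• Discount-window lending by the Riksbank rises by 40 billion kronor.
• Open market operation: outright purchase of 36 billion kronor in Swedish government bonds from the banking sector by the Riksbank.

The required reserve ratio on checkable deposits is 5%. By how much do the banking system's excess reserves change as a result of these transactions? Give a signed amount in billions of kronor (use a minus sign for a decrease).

+61.75 billion

Currency withdrawal 6 billion kronor: reserves −6B, deposits −6B.
Government account inflow 9 billion kronor: reserves −9B, deposits −9B.
Discount-window loan 40 billion kronor: reserves +40B, deposits 0.
OMO purchase (from banks) 36 billion kronor: reserves +36B, deposits 0.
Totals: Δreserves = +61B, Δdeposits = −15B.
Δrequired reserves = 5% × −15B = −0.75B.
Δexcess reserves = Δreserves − Δrequired = +61B − (−0.75B) = +61.75 billion.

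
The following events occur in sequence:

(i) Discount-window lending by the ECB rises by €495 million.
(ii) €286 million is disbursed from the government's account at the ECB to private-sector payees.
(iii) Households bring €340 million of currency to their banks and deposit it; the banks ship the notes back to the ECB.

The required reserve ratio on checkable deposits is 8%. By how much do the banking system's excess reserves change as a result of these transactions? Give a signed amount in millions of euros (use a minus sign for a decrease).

+€1070.92 million

Discount-window loan €495 million: reserves +€495M, deposits 0.
Government spending €286 million: reserves +€286M, deposits +€286M.
Currency deposit €340 million: reserves +€340M, deposits +€340M.
Totals: Δreserves = +€1121M, Δdeposits = +€626M.
Δrequired reserves = 8% × +€626M = +€50.08M.
Δexcess reserves = Δreserves − Δrequired = +€1121M − (+€50.08M) = +€1070.92 million.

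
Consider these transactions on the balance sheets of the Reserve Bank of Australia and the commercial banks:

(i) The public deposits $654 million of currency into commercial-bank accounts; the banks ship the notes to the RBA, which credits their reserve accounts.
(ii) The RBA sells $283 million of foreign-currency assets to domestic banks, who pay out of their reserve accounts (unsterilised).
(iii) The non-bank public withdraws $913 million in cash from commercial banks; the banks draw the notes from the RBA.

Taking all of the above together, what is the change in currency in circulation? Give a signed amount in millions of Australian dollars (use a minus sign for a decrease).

+$259 million

RBA balance sheet:
  Assets:      Foreign assets −$283M
  Liabilities: Bank reserves −$542M, Currency in circulation +$259M
So the change in currency in circulation is +$259 million.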